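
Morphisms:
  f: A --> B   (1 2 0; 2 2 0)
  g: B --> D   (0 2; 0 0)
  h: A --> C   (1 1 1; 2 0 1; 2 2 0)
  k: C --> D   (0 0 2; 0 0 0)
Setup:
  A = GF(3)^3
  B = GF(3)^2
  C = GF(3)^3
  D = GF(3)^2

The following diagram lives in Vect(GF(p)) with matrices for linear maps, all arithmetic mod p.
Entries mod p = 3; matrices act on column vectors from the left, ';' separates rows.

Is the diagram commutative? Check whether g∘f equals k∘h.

Along f;g (path 1):
  e0=(1,0,0) f-->(1,2) g-->(1,0)
  e1=(0,1,0) f-->(2,2) g-->(1,0)
  e2=(0,0,1) f-->(0,0) g-->(0,0)
  composite₁ = (1 1 0; 0 0 0)
Along h;k (path 2):
  e0=(1,0,0) h-->(1,2,2) k-->(1,0)
  e1=(0,1,0) h-->(1,0,2) k-->(1,0)
  e2=(0,0,1) h-->(1,1,0) k-->(0,0)
  composite₂ = (1 1 0; 0 0 0)
Equal? equal; square commutes

Answer: COMMUTES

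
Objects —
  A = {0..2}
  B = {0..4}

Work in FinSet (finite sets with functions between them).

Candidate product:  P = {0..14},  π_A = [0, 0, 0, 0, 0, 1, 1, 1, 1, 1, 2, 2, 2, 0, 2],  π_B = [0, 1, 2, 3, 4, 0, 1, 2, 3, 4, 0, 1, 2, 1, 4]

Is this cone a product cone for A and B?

|A|·|B| = 3·5 = 15;  |P| = 15
Check the pairing map k ↦ (π_A(k), π_B(k)):
  0 ↦ (0,0)
  1 ↦ (0,1)
  2 ↦ (0,2)
  3 ↦ (0,3)
  4 ↦ (0,4)
  5 ↦ (1,0)
  6 ↦ (1,1)
  7 ↦ (1,2)
  8 ↦ (1,3)
  9 ↦ (1,4)
  10 ↦ (2,0)
  11 ↦ (2,1)
  12 ↦ (2,2)
  13 ↦ (0,1)  ✗ repeats pair of k=1
  14 ↦ (2,4)
distinct pairs in image: 14 / 15 needed
  → (0,1) hit at k=1 and k=13

Answer: NOT A VALID PRODUCT — duplicate pair at indices 1,13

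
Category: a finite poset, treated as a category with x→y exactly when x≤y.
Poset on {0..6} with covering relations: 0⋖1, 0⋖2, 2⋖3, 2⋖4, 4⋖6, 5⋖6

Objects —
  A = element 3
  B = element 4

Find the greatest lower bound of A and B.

Common predecessors of 3,4: {0,2}
  0 ⊑ 2
  2 ⊑ 2
glb = 2

Answer: A∧B = 2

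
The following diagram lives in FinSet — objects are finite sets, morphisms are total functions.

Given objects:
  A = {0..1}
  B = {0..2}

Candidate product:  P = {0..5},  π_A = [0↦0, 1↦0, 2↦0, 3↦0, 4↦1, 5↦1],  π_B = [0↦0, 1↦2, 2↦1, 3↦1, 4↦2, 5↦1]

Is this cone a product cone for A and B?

Answer: NOT A VALID PRODUCT — duplicate pair at indices 3,2

Trace:
|A|·|B| = 2·3 = 6;  |P| = 6
Check the pairing map k ↦ (π_A(k), π_B(k)):
  0 ↦ (0,0)
  1 ↦ (0,2)
  2 ↦ (0,1)
  3 ↦ (0,1)  ✗ repeats pair of k=2
  4 ↦ (1,2)
  5 ↦ (1,1)
distinct pairs in image: 5 / 6 needed
  → (0,1) hit at k=2 and k=3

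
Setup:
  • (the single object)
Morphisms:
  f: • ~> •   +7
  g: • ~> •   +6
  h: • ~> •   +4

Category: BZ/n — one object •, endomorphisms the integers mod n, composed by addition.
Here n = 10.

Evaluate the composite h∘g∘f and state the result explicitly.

Answer: +7

Work:
  0 +7≡7 +6≡3 +4≡7  (mod 10)
result: +7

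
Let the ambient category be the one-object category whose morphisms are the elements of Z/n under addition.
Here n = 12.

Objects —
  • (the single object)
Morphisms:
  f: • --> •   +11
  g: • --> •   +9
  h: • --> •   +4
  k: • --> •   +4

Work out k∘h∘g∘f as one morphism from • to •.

  0 +11≡11 +9≡8 +4≡0 +4≡4  (mod 12)
result: +4

Answer: +4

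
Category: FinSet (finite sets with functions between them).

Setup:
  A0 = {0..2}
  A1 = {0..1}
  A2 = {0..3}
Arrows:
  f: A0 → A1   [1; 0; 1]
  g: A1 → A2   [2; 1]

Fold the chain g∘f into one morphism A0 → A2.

Answer: [1; 2; 1]

Derivation:
  0 f→1 g→1
  1 f→0 g→2
  2 f→1 g→1
composite: [1; 2; 1]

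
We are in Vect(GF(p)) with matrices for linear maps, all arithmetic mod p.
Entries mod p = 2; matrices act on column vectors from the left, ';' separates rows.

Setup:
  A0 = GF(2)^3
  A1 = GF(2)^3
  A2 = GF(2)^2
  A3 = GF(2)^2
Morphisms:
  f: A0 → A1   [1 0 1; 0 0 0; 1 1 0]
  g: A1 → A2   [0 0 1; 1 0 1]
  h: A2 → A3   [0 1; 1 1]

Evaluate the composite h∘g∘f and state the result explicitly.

  e0=(1,0,0) f→(1,0,1) g→(1,0) h→(0,1)
  e1=(0,1,0) f→(0,0,1) g→(1,1) h→(1,0)
  e2=(0,0,1) f→(1,0,0) g→(0,1) h→(1,1)
result: [0 1 1; 1 0 1]

Answer: [0 1 1; 1 0 1]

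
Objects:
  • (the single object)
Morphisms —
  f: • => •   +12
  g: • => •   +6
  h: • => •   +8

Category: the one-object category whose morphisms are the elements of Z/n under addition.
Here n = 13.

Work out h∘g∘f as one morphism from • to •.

  0 +12≡12 +6≡5 +8≡0  (mod 13)
result: +0

Answer: +0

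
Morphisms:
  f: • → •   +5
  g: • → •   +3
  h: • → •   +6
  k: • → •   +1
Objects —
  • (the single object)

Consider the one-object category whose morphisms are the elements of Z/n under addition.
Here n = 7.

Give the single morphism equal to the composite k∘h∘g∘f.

Answer: +1

Derivation:
  0 +5≡5 +3≡1 +6≡0 +1≡1  (mod 7)
⟦path⟧: +1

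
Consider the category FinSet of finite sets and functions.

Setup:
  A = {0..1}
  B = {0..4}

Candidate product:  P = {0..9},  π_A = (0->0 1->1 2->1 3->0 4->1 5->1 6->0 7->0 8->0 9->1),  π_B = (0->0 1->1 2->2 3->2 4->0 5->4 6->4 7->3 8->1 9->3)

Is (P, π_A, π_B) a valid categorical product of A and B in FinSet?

|A|·|B| = 2·5 = 10;  |P| = 10
Check the pairing map k ↦ (π_A(k), π_B(k)):
  0 -> (0,0)
  1 -> (1,1)
  2 -> (1,2)
  3 -> (0,2)
  4 -> (1,0)
  5 -> (1,4)
  6 -> (0,4)
  7 -> (0,3)
  8 -> (0,1)
  9 -> (1,3)
distinct pairs in image: 10 / 10 needed
  → bijection onto A×B; projections well-typed.

Answer: VALID PRODUCT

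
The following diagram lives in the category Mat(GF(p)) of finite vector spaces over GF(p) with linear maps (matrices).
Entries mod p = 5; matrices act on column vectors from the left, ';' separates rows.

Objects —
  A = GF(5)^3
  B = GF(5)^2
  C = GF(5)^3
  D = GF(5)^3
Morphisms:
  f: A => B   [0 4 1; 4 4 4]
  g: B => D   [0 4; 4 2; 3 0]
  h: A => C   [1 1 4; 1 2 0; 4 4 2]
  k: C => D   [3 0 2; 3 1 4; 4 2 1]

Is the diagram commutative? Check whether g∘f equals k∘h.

1) trace f;g:
  e0=⟨1,0,0⟩ f=>⟨0,4⟩ g=>⟨1,3,0⟩
  e1=⟨0,1,0⟩ f=>⟨4,4⟩ g=>⟨1,4,2⟩
  e2=⟨0,0,1⟩ f=>⟨1,4⟩ g=>⟨1,2,3⟩
  composite₁ = [1 1 1; 3 4 2; 0 2 3]
2) trace h;k:
  e0=⟨1,0,0⟩ h=>⟨1,1,4⟩ k=>⟨1,0,0⟩
  e1=⟨0,1,0⟩ h=>⟨1,2,4⟩ k=>⟨1,1,2⟩
  e2=⟨0,0,1⟩ h=>⟨4,0,2⟩ k=>⟨1,0,3⟩
  composite₂ = [1 1 1; 0 1 0; 0 2 3]
Equal? distinct morphisms ✗

Answer: DOES NOT COMMUTE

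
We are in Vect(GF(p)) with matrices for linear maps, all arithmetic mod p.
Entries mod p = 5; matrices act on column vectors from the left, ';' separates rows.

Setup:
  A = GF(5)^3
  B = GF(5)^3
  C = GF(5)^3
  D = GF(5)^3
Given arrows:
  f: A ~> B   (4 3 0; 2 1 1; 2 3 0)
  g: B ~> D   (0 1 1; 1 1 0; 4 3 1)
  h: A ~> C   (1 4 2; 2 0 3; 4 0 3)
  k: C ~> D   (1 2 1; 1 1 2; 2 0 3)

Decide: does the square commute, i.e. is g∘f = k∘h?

Path 1 = f;g:
  e0=(1,0,0) f~>(4,2,2) g~>(4,1,4)
  e1=(0,1,0) f~>(3,1,3) g~>(4,4,3)
  e2=(0,0,1) f~>(0,1,0) g~>(1,1,3)
  composite₁ = (4 4 1; 1 4 1; 4 3 3)
Path 2 = h;k:
  e0=(1,0,0) h~>(1,2,4) k~>(4,1,4)
  e1=(0,1,0) h~>(4,0,0) k~>(4,4,3)
  e2=(0,0,1) h~>(2,3,3) k~>(1,1,3)
  composite₂ = (4 4 1; 1 4 1; 4 3 3)
Equal? YES — commutes

Answer: COMMUTES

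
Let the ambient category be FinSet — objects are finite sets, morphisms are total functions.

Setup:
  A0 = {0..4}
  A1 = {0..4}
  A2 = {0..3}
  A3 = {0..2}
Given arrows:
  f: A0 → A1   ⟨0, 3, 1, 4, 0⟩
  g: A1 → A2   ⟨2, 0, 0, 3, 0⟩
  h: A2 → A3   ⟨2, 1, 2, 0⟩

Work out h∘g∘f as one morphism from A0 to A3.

Answer: ⟨2, 0, 2, 2, 2⟩

Trace:
  0 f→0 g→2 h→2
  1 f→3 g→3 h→0
  2 f→1 g→0 h→2
  3 f→4 g→0 h→2
  4 f→0 g→2 h→2
composite: ⟨2, 0, 2, 2, 2⟩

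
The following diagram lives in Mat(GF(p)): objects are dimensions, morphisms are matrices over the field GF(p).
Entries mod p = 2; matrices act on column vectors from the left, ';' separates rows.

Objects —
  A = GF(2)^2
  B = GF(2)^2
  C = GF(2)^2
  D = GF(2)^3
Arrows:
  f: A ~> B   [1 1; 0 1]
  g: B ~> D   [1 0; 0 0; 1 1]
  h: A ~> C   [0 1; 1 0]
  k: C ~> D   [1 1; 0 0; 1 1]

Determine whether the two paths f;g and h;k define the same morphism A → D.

Along f;g (path 1):
  e0=⟨1,0⟩ f~>⟨1,0⟩ g~>⟨1,0,1⟩
  e1=⟨0,1⟩ f~>⟨1,1⟩ g~>⟨1,0,0⟩
  result₁ = [1 1; 0 0; 1 0]
Along h;k (path 2):
  e0=⟨1,0⟩ h~>⟨0,1⟩ k~>⟨1,0,1⟩
  e1=⟨0,1⟩ h~>⟨1,0⟩ k~>⟨1,0,1⟩
  result₂ = [1 1; 0 0; 1 1]
Equal? differ; not commutative

Answer: DOES NOT COMMUTE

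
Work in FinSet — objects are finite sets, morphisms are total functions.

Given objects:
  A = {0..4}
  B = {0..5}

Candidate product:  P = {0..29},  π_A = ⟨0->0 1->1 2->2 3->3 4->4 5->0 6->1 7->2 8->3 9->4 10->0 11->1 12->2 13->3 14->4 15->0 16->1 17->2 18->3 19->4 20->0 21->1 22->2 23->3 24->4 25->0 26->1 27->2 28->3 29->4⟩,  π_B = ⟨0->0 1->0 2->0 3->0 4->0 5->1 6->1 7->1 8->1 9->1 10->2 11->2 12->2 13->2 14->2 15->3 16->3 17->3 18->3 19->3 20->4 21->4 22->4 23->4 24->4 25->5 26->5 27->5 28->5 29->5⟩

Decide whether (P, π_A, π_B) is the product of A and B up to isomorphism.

Answer: VALID PRODUCT

Work:
|A|·|B| = 5·6 = 30;  |P| = 30
Check the pairing map k ↦ (π_A(k), π_B(k)):
  0 -> (0,0)
  1 -> (1,0)
  2 -> (2,0)
  3 -> (3,0)
  4 -> (4,0)
  5 -> (0,1)
  6 -> (1,1)
  7 -> (2,1)
  8 -> (3,1)
  9 -> (4,1)
  10 -> (0,2)
  11 -> (1,2)
  12 -> (2,2)
  13 -> (3,2)
  14 -> (4,2)
  15 -> (0,3)
  16 -> (1,3)
  17 -> (2,3)
  18 -> (3,3)
  19 -> (4,3)
  20 -> (0,4)
  21 -> (1,4)
  22 -> (2,4)
  23 -> (3,4)
  24 -> (4,4)
  25 -> (0,5)
  26 -> (1,5)
  27 -> (2,5)
  28 -> (3,5)
  29 -> (4,5)
distinct pairs in image: 30 / 30 needed
  → bijection onto A×B; projections well-typed.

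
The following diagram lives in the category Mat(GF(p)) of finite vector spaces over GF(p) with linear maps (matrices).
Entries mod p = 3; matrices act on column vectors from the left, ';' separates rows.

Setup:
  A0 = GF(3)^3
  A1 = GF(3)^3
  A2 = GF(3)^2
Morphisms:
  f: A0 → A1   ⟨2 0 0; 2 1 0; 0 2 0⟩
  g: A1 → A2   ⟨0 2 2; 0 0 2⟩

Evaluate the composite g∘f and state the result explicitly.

  e0=⟨1,0,0⟩ f→⟨2,2,0⟩ g→⟨1,0⟩
  e1=⟨0,1,0⟩ f→⟨0,1,2⟩ g→⟨0,1⟩
  e2=⟨0,0,1⟩ f→⟨0,0,0⟩ g→⟨0,0⟩
result: ⟨1 0 0; 0 1 0⟩

Answer: ⟨1 0 0; 0 1 0⟩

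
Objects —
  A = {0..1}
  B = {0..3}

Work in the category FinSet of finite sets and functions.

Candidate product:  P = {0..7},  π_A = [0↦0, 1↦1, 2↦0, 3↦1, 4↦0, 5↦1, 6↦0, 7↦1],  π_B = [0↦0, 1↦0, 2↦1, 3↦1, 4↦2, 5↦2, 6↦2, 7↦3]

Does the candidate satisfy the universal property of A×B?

|A|·|B| = 2·4 = 8;  |P| = 8
Check the pairing map k ↦ (π_A(k), π_B(k)):
  0 ↦ (0,0)
  1 ↦ (1,0)
  2 ↦ (0,1)
  3 ↦ (1,1)
  4 ↦ (0,2)
  5 ↦ (1,2)
  6 ↦ (0,2)  ✗ repeats pair of k=4
  7 ↦ (1,3)
distinct pairs in image: 7 / 8 needed
  → (0,2) hit at k=4 and k=6

Answer: NOT A VALID PRODUCT — duplicate pair at indices 4,6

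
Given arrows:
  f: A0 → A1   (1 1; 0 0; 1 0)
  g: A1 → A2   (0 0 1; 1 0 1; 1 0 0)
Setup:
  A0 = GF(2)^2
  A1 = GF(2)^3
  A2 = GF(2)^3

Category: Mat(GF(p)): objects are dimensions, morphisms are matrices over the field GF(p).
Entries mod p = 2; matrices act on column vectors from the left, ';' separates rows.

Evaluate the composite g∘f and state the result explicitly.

  e0=(1,0) f→(1,0,1) g→(1,0,1)
  e1=(0,1) f→(1,0,0) g→(0,1,1)
result: (1 0; 0 1; 1 1)

Answer: (1 0; 0 1; 1 1)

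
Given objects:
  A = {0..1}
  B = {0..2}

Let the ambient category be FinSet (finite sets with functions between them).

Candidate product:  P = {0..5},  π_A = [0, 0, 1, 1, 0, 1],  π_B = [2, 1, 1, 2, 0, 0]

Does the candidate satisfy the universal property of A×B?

|A|·|B| = 2·3 = 6;  |P| = 6
Check the pairing map k ↦ (π_A(k), π_B(k)):
  0 -> (0,2)
  1 -> (0,1)
  2 -> (1,1)
  3 -> (1,2)
  4 -> (0,0)
  5 -> (1,0)
distinct pairs in image: 6 / 6 needed
  → bijection onto A×B; projections well-typed.

Answer: VALID PRODUCT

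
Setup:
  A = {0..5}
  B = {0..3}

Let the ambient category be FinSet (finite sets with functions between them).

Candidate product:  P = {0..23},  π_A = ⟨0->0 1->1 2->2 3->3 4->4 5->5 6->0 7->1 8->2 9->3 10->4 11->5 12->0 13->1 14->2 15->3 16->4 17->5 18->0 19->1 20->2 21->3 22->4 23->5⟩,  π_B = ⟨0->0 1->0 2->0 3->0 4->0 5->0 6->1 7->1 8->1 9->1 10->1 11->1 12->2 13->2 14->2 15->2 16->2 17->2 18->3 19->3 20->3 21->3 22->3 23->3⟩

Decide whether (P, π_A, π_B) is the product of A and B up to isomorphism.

Answer: VALID PRODUCT

Trace:
|A|·|B| = 6·4 = 24;  |P| = 24
Check the pairing map k ↦ (π_A(k), π_B(k)):
  0 -> (0,0)
  1 -> (1,0)
  2 -> (2,0)
  3 -> (3,0)
  4 -> (4,0)
  5 -> (5,0)
  6 -> (0,1)
  7 -> (1,1)
  8 -> (2,1)
  9 -> (3,1)
  10 -> (4,1)
  11 -> (5,1)
  12 -> (0,2)
  13 -> (1,2)
  14 -> (2,2)
  15 -> (3,2)
  16 -> (4,2)
  17 -> (5,2)
  18 -> (0,3)
  19 -> (1,3)
  20 -> (2,3)
  21 -> (3,3)
  22 -> (4,3)
  23 -> (5,3)
distinct pairs in image: 24 / 24 needed
  → bijection onto A×B; projections well-typed.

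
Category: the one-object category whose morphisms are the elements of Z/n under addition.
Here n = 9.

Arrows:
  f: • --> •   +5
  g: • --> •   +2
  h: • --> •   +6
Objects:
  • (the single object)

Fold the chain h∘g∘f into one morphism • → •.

Answer: +4

Work:
  0 +5≡5 +2≡7 +6≡4  (mod 9)
result: +4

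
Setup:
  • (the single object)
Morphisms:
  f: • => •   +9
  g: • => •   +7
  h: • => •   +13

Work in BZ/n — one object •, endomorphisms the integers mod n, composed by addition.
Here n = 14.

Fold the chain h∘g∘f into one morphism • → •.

  0 +9≡9 +7≡2 +13≡1  (mod 14)
result: +1

Answer: +1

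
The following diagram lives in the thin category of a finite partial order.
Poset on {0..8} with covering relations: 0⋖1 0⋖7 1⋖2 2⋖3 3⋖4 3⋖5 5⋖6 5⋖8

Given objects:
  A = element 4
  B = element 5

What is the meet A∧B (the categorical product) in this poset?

{x : x⊑A ∧ x⊑B} = {0,1,2,3}  (A=4, B=5)
  0 ⊑ 3
  1 ⊑ 3
  2 ⊑ 3
  3 ⊑ 3
glb = 3

Answer: A∧B = 3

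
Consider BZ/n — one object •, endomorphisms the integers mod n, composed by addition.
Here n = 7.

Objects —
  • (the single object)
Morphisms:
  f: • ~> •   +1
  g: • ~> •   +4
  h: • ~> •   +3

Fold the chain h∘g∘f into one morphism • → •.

  0 +1≡1 +4≡5 +3≡1  (mod 7)
⟦path⟧: +1

Answer: +1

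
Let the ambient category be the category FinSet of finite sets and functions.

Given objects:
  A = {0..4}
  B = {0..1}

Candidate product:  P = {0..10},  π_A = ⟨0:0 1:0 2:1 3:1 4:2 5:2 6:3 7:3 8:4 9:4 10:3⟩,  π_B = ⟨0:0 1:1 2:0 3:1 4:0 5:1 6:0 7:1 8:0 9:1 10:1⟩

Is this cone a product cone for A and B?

Answer: NOT A VALID PRODUCT — |P|=11 ≠ |A|·|B|=10

Work:
|A|·|B| = 5·2 = 10;  |P| = 11
  → cardinalities differ; no bijection possible.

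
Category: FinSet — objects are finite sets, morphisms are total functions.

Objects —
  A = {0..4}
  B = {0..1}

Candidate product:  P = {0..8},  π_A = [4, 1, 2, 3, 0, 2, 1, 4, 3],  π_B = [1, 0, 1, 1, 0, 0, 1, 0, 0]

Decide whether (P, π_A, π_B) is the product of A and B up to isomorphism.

|A|·|B| = 5·2 = 10;  |P| = 9
  → cardinalities differ; no bijection possible.

Answer: NOT A VALID PRODUCT — |P|=9 ≠ |A|·|B|=10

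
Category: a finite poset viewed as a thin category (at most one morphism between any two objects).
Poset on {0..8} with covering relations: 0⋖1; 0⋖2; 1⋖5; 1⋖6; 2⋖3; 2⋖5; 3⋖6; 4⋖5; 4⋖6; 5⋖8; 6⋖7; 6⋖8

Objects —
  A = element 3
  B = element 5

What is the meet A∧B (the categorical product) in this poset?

Answer: A∧B = 2

Derivation:
Lower bounds of A=3 and B=5: {0,2}
  0 <= 2
  2 <= 2
glb = 2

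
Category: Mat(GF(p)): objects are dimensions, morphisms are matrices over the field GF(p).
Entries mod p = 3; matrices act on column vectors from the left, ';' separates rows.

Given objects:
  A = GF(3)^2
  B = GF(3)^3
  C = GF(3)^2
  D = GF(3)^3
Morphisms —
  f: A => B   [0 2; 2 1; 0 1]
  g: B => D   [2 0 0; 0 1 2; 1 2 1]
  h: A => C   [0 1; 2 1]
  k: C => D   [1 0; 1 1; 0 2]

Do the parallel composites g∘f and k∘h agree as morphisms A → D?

1) trace f;g:
  e0=⟨1,0⟩ f=>⟨0,2,0⟩ g=>⟨0,2,1⟩
  e1=⟨0,1⟩ f=>⟨2,1,1⟩ g=>⟨1,0,2⟩
  result₁ = [0 1; 2 0; 1 2]
2) trace h;k:
  e0=⟨1,0⟩ h=>⟨0,2⟩ k=>⟨0,2,1⟩
  e1=⟨0,1⟩ h=>⟨1,1⟩ k=>⟨1,2,2⟩
  result₂ = [0 1; 2 2; 1 2]
Equal? distinct morphisms ✗

Answer: DOES NOT COMMUTE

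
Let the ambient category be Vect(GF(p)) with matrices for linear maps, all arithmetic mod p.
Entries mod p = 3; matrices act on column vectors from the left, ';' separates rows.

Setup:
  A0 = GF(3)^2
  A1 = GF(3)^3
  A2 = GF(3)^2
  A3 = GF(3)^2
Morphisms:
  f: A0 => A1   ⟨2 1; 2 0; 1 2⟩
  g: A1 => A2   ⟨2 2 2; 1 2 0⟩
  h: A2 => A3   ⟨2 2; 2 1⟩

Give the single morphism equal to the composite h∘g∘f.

  e0=⟨1,0⟩ f=>⟨2,2,1⟩ g=>⟨1,0⟩ h=>⟨2,2⟩
  e1=⟨0,1⟩ f=>⟨1,0,2⟩ g=>⟨0,1⟩ h=>⟨2,1⟩
composite: ⟨2 2; 2 1⟩

Answer: ⟨2 2; 2 1⟩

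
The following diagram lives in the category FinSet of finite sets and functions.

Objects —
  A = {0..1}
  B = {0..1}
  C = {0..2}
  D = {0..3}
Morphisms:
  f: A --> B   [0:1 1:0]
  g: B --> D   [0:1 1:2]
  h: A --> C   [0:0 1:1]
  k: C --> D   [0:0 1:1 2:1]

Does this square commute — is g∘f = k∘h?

Answer: DOES NOT COMMUTE

Derivation:
1) trace f;g:
  0 f-->1 g-->2
  1 f-->0 g-->1
  ⟦path⟧₁ = [0:2 1:1]
2) trace h;k:
  0 h-->0 k-->0
  1 h-->1 k-->1
  ⟦path⟧₂ = [0:0 1:1]
Equal? NO — does not commute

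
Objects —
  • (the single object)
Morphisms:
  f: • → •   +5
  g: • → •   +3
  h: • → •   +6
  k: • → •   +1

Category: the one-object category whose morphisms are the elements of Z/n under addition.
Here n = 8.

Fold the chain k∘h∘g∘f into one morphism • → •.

  0 +5≡5 +3≡0 +6≡6 +1≡7  (mod 8)
result: +7

Answer: +7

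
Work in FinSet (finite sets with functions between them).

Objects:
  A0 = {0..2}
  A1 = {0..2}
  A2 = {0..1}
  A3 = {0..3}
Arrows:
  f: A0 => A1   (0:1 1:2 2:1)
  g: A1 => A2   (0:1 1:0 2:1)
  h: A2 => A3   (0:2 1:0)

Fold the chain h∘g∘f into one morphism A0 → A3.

  0 f=>1 g=>0 h=>2
  1 f=>2 g=>1 h=>0
  2 f=>1 g=>0 h=>2
result: (0:2 1:0 2:2)

Answer: (0:2 1:0 2:2)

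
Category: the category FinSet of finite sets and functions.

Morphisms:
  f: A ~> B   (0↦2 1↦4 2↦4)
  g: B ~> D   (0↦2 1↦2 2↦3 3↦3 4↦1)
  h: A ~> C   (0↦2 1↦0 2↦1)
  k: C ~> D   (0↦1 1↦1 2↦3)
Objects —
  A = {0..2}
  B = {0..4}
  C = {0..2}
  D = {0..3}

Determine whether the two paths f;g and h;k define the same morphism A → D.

1) trace f;g:
  0 f~>2 g~>3
  1 f~>4 g~>1
  2 f~>4 g~>1
  result₁ = (0↦3 1↦1 2↦1)
2) trace h;k:
  0 h~>2 k~>3
  1 h~>0 k~>1
  2 h~>1 k~>1
  result₂ = (0↦3 1↦1 2↦1)
Equal? equal; square commutes

Answer: COMMUTES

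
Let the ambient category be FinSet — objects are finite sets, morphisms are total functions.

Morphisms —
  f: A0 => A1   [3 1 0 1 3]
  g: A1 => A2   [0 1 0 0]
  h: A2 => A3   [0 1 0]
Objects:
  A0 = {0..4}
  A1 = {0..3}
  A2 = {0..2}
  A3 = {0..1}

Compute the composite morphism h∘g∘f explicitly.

Answer: [0 1 0 1 0]

Work:
  0 f=>3 g=>0 h=>0
  1 f=>1 g=>1 h=>1
  2 f=>0 g=>0 h=>0
  3 f=>1 g=>1 h=>1
  4 f=>3 g=>0 h=>0
result: [0 1 0 1 0]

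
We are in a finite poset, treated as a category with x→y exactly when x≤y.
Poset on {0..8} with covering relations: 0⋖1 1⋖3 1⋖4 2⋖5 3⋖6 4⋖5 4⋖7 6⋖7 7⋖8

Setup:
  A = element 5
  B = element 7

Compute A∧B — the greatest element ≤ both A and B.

Common predecessors of 5,7: {0,1,4}
  0 ⊑ 4
  1 ⊑ 4
  4 ⊑ 4
glb = 4

Answer: A∧B = 4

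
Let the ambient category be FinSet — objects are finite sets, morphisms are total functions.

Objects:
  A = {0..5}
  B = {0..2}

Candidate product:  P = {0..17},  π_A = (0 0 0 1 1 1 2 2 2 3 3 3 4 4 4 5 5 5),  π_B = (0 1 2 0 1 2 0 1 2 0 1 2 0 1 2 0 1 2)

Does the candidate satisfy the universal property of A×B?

Answer: VALID PRODUCT

Work:
|A|·|B| = 6·3 = 18;  |P| = 18
Check the pairing map k ↦ (π_A(k), π_B(k)):
  0 ↦ (0,0)
  1 ↦ (0,1)
  2 ↦ (0,2)
  3 ↦ (1,0)
  4 ↦ (1,1)
  5 ↦ (1,2)
  6 ↦ (2,0)
  7 ↦ (2,1)
  8 ↦ (2,2)
  9 ↦ (3,0)
  10 ↦ (3,1)
  11 ↦ (3,2)
  12 ↦ (4,0)
  13 ↦ (4,1)
  14 ↦ (4,2)
  15 ↦ (5,0)
  16 ↦ (5,1)
  17 ↦ (5,2)
distinct pairs in image: 18 / 18 needed
  → bijection onto A×B; projections well-typed.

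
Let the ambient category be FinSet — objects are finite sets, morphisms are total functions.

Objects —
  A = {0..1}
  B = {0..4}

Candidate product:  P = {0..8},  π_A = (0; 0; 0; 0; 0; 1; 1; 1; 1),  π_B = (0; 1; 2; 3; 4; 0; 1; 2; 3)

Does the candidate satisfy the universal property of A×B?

Answer: NOT A VALID PRODUCT — |P|=9 ≠ |A|·|B|=10

Work:
|A|·|B| = 2·5 = 10;  |P| = 9
  → cardinalities differ; no bijection possible.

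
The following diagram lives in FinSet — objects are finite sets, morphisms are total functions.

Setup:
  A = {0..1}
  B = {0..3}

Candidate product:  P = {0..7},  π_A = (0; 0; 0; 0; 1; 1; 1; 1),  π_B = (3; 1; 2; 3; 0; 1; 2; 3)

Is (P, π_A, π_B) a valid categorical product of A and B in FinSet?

|A|·|B| = 2·4 = 8;  |P| = 8
Check the pairing map k ↦ (π_A(k), π_B(k)):
  0 : (0,3)
  1 : (0,1)
  2 : (0,2)
  3 : (0,3)  ✗ repeats pair of k=0
  4 : (1,0)
  5 : (1,1)
  6 : (1,2)
  7 : (1,3)
distinct pairs in image: 7 / 8 needed
  → (0,3) hit at k=0 and k=3

Answer: NOT A VALID PRODUCT — duplicate pair at indices 3,0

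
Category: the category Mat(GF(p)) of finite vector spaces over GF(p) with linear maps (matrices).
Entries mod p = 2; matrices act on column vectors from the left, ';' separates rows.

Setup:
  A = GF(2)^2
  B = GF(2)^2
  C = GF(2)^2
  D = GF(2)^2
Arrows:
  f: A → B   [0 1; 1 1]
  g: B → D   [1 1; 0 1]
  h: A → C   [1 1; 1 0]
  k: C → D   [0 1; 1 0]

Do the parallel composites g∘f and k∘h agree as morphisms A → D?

Along f;g (path 1):
  e0=⟨1,0⟩ f→⟨0,1⟩ g→⟨1,1⟩
  e1=⟨0,1⟩ f→⟨1,1⟩ g→⟨0,1⟩
  ⟦path⟧₁ = [1 0; 1 1]
Along h;k (path 2):
  e0=⟨1,0⟩ h→⟨1,1⟩ k→⟨1,1⟩
  e1=⟨0,1⟩ h→⟨1,0⟩ k→⟨0,1⟩
  ⟦path⟧₂ = [1 0; 1 1]
Equal? equal; square commutes

Answer: COMMUTES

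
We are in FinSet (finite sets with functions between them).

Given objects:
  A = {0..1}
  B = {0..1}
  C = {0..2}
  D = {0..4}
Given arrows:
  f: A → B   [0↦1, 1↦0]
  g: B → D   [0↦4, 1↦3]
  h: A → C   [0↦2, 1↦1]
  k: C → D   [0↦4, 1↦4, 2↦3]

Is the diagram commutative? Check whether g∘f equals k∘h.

Path 1 = f;g:
  0 f→1 g→3
  1 f→0 g→4
  result₁ = [0↦3, 1↦4]
Path 2 = h;k:
  0 h→2 k→3
  1 h→1 k→4
  result₂ = [0↦3, 1↦4]
Equal? equal; square commutes

Answer: COMMUTES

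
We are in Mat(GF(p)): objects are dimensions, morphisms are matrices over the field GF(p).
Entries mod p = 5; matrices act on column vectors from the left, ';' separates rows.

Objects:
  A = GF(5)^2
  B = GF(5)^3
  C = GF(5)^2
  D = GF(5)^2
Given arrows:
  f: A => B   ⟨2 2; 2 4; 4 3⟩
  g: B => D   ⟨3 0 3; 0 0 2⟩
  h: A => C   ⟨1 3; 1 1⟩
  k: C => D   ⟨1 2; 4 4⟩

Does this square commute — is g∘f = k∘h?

Along f;g (path 1):
  e0=[1,0] f=>[2,2,4] g=>[3,3]
  e1=[0,1] f=>[2,4,3] g=>[0,1]
  result₁ = ⟨3 0; 3 1⟩
Along h;k (path 2):
  e0=[1,0] h=>[1,1] k=>[3,3]
  e1=[0,1] h=>[3,1] k=>[0,1]
  result₂ = ⟨3 0; 3 1⟩
Equal? YES — commutes

Answer: COMMUTES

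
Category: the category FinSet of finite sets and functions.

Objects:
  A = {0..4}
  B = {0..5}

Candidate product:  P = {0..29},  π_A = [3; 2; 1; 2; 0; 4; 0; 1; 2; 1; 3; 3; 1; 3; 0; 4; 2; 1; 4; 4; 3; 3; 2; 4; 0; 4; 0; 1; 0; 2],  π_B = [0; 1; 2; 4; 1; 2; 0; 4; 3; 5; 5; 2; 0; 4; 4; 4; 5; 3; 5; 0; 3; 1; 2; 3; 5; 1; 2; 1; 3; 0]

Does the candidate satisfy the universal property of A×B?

|A|·|B| = 5·6 = 30;  |P| = 30
Check the pairing map k ↦ (π_A(k), π_B(k)):
  0 -> (3,0)
  1 -> (2,1)
  2 -> (1,2)
  3 -> (2,4)
  4 -> (0,1)
  5 -> (4,2)
  6 -> (0,0)
  7 -> (1,4)
  8 -> (2,3)
  9 -> (1,5)
  10 -> (3,5)
  11 -> (3,2)
  12 -> (1,0)
  13 -> (3,4)
  14 -> (0,4)
  15 -> (4,4)
  16 -> (2,5)
  17 -> (1,3)
  18 -> (4,5)
  19 -> (4,0)
  20 -> (3,3)
  21 -> (3,1)
  22 -> (2,2)
  23 -> (4,3)
  24 -> (0,5)
  25 -> (4,1)
  26 -> (0,2)
  27 -> (1,1)
  28 -> (0,3)
  29 -> (2,0)
distinct pairs in image: 30 / 30 needed
  → bijection onto A×B; projections well-typed.

Answer: VALID PRODUCT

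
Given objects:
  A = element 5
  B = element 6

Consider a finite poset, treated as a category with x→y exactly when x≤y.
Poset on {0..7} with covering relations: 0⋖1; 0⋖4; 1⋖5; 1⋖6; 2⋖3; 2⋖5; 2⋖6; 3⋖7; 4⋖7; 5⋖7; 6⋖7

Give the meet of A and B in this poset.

Answer: NO MEET EXISTS

Trace:
Lower bounds of A=5 and B=6: {0,1,2}
  maximal lower bounds 1 and 2 are incomparable: neither 1<=2 nor 2<=1
→ no greatest lower bound exists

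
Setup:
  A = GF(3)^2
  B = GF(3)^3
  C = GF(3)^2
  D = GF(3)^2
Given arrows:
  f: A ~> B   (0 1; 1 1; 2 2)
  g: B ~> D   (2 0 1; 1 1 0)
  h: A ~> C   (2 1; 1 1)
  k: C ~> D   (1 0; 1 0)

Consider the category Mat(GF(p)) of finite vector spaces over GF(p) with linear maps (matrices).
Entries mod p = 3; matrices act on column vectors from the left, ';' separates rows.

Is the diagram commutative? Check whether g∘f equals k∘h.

Answer: DOES NOT COMMUTE

Trace:
Along f;g (path 1):
  e0=⟨1,0⟩ f~>⟨0,1,2⟩ g~>⟨2,1⟩
  e1=⟨0,1⟩ f~>⟨1,1,2⟩ g~>⟨1,2⟩
  ⟦path⟧₁ = (2 1; 1 2)
Along h;k (path 2):
  e0=⟨1,0⟩ h~>⟨2,1⟩ k~>⟨2,2⟩
  e1=⟨0,1⟩ h~>⟨1,1⟩ k~>⟨1,1⟩
  ⟦path⟧₂ = (2 1; 2 1)
Equal? NO — does not commute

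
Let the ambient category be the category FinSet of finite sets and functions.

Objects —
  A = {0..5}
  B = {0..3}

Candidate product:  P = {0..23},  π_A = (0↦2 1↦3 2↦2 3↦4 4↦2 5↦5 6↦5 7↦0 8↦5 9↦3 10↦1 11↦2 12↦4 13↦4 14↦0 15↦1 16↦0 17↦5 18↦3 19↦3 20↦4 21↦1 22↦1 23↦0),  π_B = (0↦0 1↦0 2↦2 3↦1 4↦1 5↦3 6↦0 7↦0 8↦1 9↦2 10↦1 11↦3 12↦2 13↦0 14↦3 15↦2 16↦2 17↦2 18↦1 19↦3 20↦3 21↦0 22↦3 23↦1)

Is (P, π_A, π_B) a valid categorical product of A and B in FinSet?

|A|·|B| = 6·4 = 24;  |P| = 24
Check the pairing map k ↦ (π_A(k), π_B(k)):
  0 ↦ (2,0)
  1 ↦ (3,0)
  2 ↦ (2,2)
  3 ↦ (4,1)
  4 ↦ (2,1)
  5 ↦ (5,3)
  6 ↦ (5,0)
  7 ↦ (0,0)
  8 ↦ (5,1)
  9 ↦ (3,2)
  10 ↦ (1,1)
  11 ↦ (2,3)
  12 ↦ (4,2)
  13 ↦ (4,0)
  14 ↦ (0,3)
  15 ↦ (1,2)
  16 ↦ (0,2)
  17 ↦ (5,2)
  18 ↦ (3,1)
  19 ↦ (3,3)
  20 ↦ (4,3)
  21 ↦ (1,0)
  22 ↦ (1,3)
  23 ↦ (0,1)
distinct pairs in image: 24 / 24 needed
  → bijection onto A×B; projections well-typed.

Answer: VALID PRODUCT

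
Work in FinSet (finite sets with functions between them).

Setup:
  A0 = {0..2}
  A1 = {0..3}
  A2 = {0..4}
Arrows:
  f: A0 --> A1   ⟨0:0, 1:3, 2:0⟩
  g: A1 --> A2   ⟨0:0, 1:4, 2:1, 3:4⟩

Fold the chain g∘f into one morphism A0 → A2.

Answer: ⟨0:0, 1:4, 2:0⟩

Trace:
  0 f-->0 g-->0
  1 f-->3 g-->4
  2 f-->0 g-->0
composite: ⟨0:0, 1:4, 2:0⟩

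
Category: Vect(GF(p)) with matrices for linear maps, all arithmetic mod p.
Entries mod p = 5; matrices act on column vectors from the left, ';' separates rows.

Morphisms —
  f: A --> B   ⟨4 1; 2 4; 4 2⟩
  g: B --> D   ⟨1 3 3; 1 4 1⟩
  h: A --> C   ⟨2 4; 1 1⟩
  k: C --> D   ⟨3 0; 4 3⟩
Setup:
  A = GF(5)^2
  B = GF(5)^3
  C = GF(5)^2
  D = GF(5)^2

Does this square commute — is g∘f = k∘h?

1) trace f;g:
  e0=⟨1,0⟩ f-->⟨4,2,4⟩ g-->⟨2,1⟩
  e1=⟨0,1⟩ f-->⟨1,4,2⟩ g-->⟨4,4⟩
  result₁ = ⟨2 4; 1 4⟩
2) trace h;k:
  e0=⟨1,0⟩ h-->⟨2,1⟩ k-->⟨1,1⟩
  e1=⟨0,1⟩ h-->⟨4,1⟩ k-->⟨2,4⟩
  result₂ = ⟨1 2; 1 4⟩
Equal? NO — does not commute

Answer: DOES NOT COMMUTE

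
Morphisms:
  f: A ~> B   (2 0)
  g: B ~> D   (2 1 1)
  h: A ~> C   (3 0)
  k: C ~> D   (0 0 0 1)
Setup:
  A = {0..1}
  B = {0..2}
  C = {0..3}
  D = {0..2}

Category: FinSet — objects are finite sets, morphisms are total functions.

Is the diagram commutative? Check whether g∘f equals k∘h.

Along f;g (path 1):
  0 f~>2 g~>1
  1 f~>0 g~>2
  ⟦path⟧₁ = (1 2)
Along h;k (path 2):
  0 h~>3 k~>1
  1 h~>0 k~>0
  ⟦path⟧₂ = (1 0)
Equal? distinct morphisms ✗

Answer: DOES NOT COMMUTE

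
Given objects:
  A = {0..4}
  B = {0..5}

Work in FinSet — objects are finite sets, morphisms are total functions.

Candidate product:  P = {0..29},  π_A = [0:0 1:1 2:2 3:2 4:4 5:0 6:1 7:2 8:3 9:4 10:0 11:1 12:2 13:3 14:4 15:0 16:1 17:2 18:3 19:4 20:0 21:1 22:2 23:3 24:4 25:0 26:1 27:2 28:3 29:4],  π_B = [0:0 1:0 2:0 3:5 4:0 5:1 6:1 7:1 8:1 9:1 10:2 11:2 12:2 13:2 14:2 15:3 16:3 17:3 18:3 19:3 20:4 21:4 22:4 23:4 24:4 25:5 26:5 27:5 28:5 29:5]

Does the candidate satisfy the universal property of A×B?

|A|·|B| = 5·6 = 30;  |P| = 30
Check the pairing map k ↦ (π_A(k), π_B(k)):
  0 : (0,0)
  1 : (1,0)
  2 : (2,0)
  3 : (2,5)
  4 : (4,0)
  5 : (0,1)
  6 : (1,1)
  7 : (2,1)
  8 : (3,1)
  9 : (4,1)
  10 : (0,2)
  11 : (1,2)
  12 : (2,2)
  13 : (3,2)
  14 : (4,2)
  15 : (0,3)
  16 : (1,3)
  17 : (2,3)
  18 : (3,3)
  19 : (4,3)
  20 : (0,4)
  21 : (1,4)
  22 : (2,4)
  23 : (3,4)
  24 : (4,4)
  25 : (0,5)
  26 : (1,5)
  27 : (2,5)  ✗ repeats pair of k=3
  28 : (3,5)
  29 : (4,5)
distinct pairs in image: 29 / 30 needed
  → (2,5) hit at k=3 and k=27

Answer: NOT A VALID PRODUCT — duplicate pair at indices 27,3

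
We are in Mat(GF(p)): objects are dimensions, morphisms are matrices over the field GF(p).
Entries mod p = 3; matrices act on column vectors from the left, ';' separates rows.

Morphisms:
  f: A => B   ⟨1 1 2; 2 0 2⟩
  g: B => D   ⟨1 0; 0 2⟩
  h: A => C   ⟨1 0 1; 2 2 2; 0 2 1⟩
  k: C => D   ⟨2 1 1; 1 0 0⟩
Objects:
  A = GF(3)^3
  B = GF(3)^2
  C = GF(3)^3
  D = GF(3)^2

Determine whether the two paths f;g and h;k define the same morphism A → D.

1) trace f;g:
  e0=(1,0,0) f=>(1,2) g=>(1,1)
  e1=(0,1,0) f=>(1,0) g=>(1,0)
  e2=(0,0,1) f=>(2,2) g=>(2,1)
  result₁ = ⟨1 1 2; 1 0 1⟩
2) trace h;k:
  e0=(1,0,0) h=>(1,2,0) k=>(1,1)
  e1=(0,1,0) h=>(0,2,2) k=>(1,0)
  e2=(0,0,1) h=>(1,2,1) k=>(2,1)
  result₂ = ⟨1 1 2; 1 0 1⟩
Equal? equal; square commutes

Answer: COMMUTES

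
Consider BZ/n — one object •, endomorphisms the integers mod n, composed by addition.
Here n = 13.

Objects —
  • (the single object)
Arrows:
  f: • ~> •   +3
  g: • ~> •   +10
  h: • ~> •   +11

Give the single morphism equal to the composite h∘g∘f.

Answer: +11

Work:
  0 +3≡3 +10≡0 +11≡11  (mod 13)
⟦path⟧: +11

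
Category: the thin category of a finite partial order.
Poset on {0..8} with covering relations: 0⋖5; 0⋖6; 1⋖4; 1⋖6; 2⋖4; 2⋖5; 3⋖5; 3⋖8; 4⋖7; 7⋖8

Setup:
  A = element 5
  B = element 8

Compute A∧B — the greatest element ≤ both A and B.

Answer: NO MEET EXISTS

Trace:
Lower bounds of A=5 and B=8: {2,3}
  maximal lower bounds 2 and 3 are incomparable: neither 2⊑3 nor 3⊑2
→ no greatest lower bound exists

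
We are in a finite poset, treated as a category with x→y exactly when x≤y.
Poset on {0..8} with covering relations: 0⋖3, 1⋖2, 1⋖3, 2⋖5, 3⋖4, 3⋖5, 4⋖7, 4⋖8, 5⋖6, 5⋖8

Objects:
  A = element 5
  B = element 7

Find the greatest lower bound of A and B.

Answer: A∧B = 3

Derivation:
{x : x<=A ∧ x<=B} = {0,1,3}  (A=5, B=7)
  0 <= 3
  1 <= 3
  3 <= 3
glb = 3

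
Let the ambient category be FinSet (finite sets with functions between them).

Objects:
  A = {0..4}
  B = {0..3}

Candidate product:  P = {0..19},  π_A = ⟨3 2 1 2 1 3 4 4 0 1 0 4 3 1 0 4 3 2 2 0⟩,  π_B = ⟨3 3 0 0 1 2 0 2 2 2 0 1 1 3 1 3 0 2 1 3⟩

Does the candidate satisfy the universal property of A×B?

Answer: VALID PRODUCT

Trace:
|A|·|B| = 5·4 = 20;  |P| = 20
Check the pairing map k ↦ (π_A(k), π_B(k)):
  0 ↦ (3,3)
  1 ↦ (2,3)
  2 ↦ (1,0)
  3 ↦ (2,0)
  4 ↦ (1,1)
  5 ↦ (3,2)
  6 ↦ (4,0)
  7 ↦ (4,2)
  8 ↦ (0,2)
  9 ↦ (1,2)
  10 ↦ (0,0)
  11 ↦ (4,1)
  12 ↦ (3,1)
  13 ↦ (1,3)
  14 ↦ (0,1)
  15 ↦ (4,3)
  16 ↦ (3,0)
  17 ↦ (2,2)
  18 ↦ (2,1)
  19 ↦ (0,3)
distinct pairs in image: 20 / 20 needed
  → bijection onto A×B; projections well-typed.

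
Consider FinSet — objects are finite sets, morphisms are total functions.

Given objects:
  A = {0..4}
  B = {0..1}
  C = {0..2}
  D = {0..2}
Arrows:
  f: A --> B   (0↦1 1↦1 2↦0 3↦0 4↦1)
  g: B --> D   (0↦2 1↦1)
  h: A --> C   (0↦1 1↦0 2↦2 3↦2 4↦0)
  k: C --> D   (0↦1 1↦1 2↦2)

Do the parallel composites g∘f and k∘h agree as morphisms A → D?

Answer: COMMUTES

Derivation:
Along f;g (path 1):
  0 f-->1 g-->1
  1 f-->1 g-->1
  2 f-->0 g-->2
  3 f-->0 g-->2
  4 f-->1 g-->1
  result₁ = (0↦1 1↦1 2↦2 3↦2 4↦1)
Along h;k (path 2):
  0 h-->1 k-->1
  1 h-->0 k-->1
  2 h-->2 k-->2
  3 h-->2 k-->2
  4 h-->0 k-->1
  result₂ = (0↦1 1↦1 2↦2 3↦2 4↦1)
Equal? YES — commutes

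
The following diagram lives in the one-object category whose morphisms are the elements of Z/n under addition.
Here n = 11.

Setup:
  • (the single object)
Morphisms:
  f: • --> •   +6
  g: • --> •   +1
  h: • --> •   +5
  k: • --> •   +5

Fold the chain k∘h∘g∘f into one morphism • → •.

Answer: +6

Work:
  0 +6≡6 +1≡7 +5≡1 +5≡6  (mod 11)
composite: +6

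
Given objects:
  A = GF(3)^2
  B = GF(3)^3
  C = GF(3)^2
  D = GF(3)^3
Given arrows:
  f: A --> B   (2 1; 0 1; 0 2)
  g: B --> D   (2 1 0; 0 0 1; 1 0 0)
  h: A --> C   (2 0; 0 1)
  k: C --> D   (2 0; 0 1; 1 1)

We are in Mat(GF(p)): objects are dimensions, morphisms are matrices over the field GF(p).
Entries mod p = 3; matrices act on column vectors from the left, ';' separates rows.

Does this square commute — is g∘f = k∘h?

Answer: DOES NOT COMMUTE

Work:
Along f;g (path 1):
  e0=⟨1,0⟩ f-->⟨2,0,0⟩ g-->⟨1,0,2⟩
  e1=⟨0,1⟩ f-->⟨1,1,2⟩ g-->⟨0,2,1⟩
  ⟦path⟧₁ = (1 0; 0 2; 2 1)
Along h;k (path 2):
  e0=⟨1,0⟩ h-->⟨2,0⟩ k-->⟨1,0,2⟩
  e1=⟨0,1⟩ h-->⟨0,1⟩ k-->⟨0,1,1⟩
  ⟦path⟧₂ = (1 0; 0 1; 2 1)
Equal? distinct morphisms ✗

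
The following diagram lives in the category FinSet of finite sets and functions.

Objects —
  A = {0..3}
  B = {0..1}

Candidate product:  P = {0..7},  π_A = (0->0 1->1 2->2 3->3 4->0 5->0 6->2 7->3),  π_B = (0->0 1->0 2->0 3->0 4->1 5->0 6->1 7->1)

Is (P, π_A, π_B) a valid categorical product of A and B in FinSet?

|A|·|B| = 4·2 = 8;  |P| = 8
Check the pairing map k ↦ (π_A(k), π_B(k)):
  0 -> (0,0)
  1 -> (1,0)
  2 -> (2,0)
  3 -> (3,0)
  4 -> (0,1)
  5 -> (0,0)  ✗ repeats pair of k=0
  6 -> (2,1)
  7 -> (3,1)
distinct pairs in image: 7 / 8 needed
  → (0,0) hit at k=0 and k=5

Answer: NOT A VALID PRODUCT — duplicate pair at indices 0,5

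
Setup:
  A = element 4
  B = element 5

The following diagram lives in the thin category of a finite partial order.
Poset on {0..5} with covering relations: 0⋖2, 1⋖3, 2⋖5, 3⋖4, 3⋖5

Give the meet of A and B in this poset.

Answer: A∧B = 3

Trace:
{x : x⊑A ∧ x⊑B} = {1,3}  (A=4, B=5)
  1 ⊑ 3
  3 ⊑ 3
glb = 3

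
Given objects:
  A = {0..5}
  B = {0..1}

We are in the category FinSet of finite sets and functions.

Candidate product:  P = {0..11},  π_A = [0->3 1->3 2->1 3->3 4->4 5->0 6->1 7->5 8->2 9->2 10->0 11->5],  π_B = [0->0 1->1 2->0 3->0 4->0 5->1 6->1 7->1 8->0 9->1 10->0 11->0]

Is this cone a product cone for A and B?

Answer: NOT A VALID PRODUCT — duplicate pair at indices 3,0

Trace:
|A|·|B| = 6·2 = 12;  |P| = 12
Check the pairing map k ↦ (π_A(k), π_B(k)):
  0 -> (3,0)
  1 -> (3,1)
  2 -> (1,0)
  3 -> (3,0)  ✗ repeats pair of k=0
  4 -> (4,0)
  5 -> (0,1)
  6 -> (1,1)
  7 -> (5,1)
  8 -> (2,0)
  9 -> (2,1)
  10 -> (0,0)
  11 -> (5,0)
distinct pairs in image: 11 / 12 needed
  → (3,0) hit at k=0 and k=3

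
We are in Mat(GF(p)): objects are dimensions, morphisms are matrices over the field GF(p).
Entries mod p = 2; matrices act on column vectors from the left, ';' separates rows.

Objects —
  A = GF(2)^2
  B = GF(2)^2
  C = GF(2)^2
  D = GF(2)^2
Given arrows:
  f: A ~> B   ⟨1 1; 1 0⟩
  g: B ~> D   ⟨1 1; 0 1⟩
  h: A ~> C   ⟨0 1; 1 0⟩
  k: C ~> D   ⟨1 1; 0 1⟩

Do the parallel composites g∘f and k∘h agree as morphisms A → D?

Answer: DOES NOT COMMUTE

Work:
Along f;g (path 1):
  e0=[1,0] f~>[1,1] g~>[0,1]
  e1=[0,1] f~>[1,0] g~>[1,0]
  composite₁ = ⟨0 1; 1 0⟩
Along h;k (path 2):
  e0=[1,0] h~>[0,1] k~>[1,1]
  e1=[0,1] h~>[1,0] k~>[1,0]
  composite₂ = ⟨1 1; 1 0⟩
Equal? NO — does not commute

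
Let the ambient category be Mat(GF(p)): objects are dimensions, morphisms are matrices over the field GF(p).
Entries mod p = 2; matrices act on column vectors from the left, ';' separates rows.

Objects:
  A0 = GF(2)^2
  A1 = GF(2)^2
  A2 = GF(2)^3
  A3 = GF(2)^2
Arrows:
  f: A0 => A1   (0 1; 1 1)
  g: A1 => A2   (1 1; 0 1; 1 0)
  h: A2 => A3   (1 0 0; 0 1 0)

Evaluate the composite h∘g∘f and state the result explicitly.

  e0=⟨1,0⟩ f=>⟨0,1⟩ g=>⟨1,1,0⟩ h=>⟨1,1⟩
  e1=⟨0,1⟩ f=>⟨1,1⟩ g=>⟨0,1,1⟩ h=>⟨0,1⟩
result: (1 0; 1 1)

Answer: (1 0; 1 1)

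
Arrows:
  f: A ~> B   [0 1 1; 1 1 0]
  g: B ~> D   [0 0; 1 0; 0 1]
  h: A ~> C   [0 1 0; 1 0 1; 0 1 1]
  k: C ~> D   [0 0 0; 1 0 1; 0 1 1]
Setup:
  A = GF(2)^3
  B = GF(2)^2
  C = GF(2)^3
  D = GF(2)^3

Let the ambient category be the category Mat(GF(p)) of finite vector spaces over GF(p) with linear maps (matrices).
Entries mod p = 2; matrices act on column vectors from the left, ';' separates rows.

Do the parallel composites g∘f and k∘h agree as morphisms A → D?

Path 1 = f;g:
  e0=[1,0,0] f~>[0,1] g~>[0,0,1]
  e1=[0,1,0] f~>[1,1] g~>[0,1,1]
  e2=[0,0,1] f~>[1,0] g~>[0,1,0]
  ⟦path⟧₁ = [0 0 0; 0 1 1; 1 1 0]
Path 2 = h;k:
  e0=[1,0,0] h~>[0,1,0] k~>[0,0,1]
  e1=[0,1,0] h~>[1,0,1] k~>[0,0,1]
  e2=[0,0,1] h~>[0,1,1] k~>[0,1,0]
  ⟦path⟧₂ = [0 0 0; 0 0 1; 1 1 0]
Equal? NO — does not commute

Answer: DOES NOT COMMUTE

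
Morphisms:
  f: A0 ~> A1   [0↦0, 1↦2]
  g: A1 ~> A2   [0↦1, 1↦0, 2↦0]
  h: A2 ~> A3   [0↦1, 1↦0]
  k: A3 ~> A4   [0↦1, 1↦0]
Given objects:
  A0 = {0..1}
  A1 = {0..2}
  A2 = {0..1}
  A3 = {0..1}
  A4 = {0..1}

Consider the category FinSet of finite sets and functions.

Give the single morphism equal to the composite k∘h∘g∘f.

  0 f~>0 g~>1 h~>0 k~>1
  1 f~>2 g~>0 h~>1 k~>0
result: [0↦1, 1↦0]

Answer: [0↦1, 1↦0]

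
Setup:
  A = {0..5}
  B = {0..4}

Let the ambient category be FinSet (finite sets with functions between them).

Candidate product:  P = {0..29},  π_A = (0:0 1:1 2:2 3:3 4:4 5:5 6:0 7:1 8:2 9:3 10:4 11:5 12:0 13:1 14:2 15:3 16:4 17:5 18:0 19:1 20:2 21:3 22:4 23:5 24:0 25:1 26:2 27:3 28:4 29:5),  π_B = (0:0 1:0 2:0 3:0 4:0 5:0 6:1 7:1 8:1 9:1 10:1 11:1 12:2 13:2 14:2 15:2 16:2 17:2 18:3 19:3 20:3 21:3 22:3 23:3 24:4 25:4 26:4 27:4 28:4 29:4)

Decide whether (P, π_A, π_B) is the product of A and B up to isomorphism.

Answer: VALID PRODUCT

Trace:
|A|·|B| = 6·5 = 30;  |P| = 30
Check the pairing map k ↦ (π_A(k), π_B(k)):
  0 : (0,0)
  1 : (1,0)
  2 : (2,0)
  3 : (3,0)
  4 : (4,0)
  5 : (5,0)
  6 : (0,1)
  7 : (1,1)
  8 : (2,1)
  9 : (3,1)
  10 : (4,1)
  11 : (5,1)
  12 : (0,2)
  13 : (1,2)
  14 : (2,2)
  15 : (3,2)
  16 : (4,2)
  17 : (5,2)
  18 : (0,3)
  19 : (1,3)
  20 : (2,3)
  21 : (3,3)
  22 : (4,3)
  23 : (5,3)
  24 : (0,4)
  25 : (1,4)
  26 : (2,4)
  27 : (3,4)
  28 : (4,4)
  29 : (5,4)
distinct pairs in image: 30 / 30 needed
  → bijection onto A×B; projections well-typed.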